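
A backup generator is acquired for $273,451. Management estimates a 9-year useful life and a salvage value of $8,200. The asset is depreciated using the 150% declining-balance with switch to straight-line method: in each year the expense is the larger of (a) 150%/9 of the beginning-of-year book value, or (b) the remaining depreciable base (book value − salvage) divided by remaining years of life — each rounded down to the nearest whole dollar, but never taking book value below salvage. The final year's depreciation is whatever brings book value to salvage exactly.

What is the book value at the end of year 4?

Depreciable base = $273,451 − $8,200 = $265,251.
Year 1: DB = ⌊$273,451 × 150%/9⌋ = $45,575; SL = ⌊$265,251/9⌋ = $29,472 → take DB $45,575. Book value $227,876.
Year 2: DB = ⌊$227,876 × 150%/9⌋ = $37,979; SL = ⌊$219,676/8⌋ = $27,459 → take DB $37,979. Book value $189,897.
Year 3: DB = ⌊$189,897 × 150%/9⌋ = $31,649; SL = ⌊$181,697/7⌋ = $25,956 → take DB $31,649. Book value $158,248.
Year 4: DB = ⌊$158,248 × 150%/9⌋ = $26,374; SL = ⌊$150,048/6⌋ = $25,008 → take DB $26,374. Book value $131,874.

$131,874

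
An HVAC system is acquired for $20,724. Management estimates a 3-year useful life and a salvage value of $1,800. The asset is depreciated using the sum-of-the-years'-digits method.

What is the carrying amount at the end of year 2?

$4,954

Depreciable base = $20,724 − $1,800 = $18,924.
Sum of the years' digits = 3+2+1 = 6.
Year 1: $18,924 × 3/6 = $9,462. Book value $11,262.
Year 2: $18,924 × 2/6 = $6,308. Book value $4,954.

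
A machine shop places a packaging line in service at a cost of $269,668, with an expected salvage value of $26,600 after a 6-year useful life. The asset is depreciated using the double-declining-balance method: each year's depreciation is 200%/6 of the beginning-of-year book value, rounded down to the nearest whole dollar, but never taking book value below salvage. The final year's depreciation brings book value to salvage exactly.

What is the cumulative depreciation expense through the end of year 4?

Depreciable base = $269,668 − $26,600 = $243,068.
Year 1: ⌊$269,668 × 200%/6⌋ = $89,889. Book value $179,779.
Year 2: ⌊$179,779 × 200%/6⌋ = $59,926. Book value $119,853.
Year 3: ⌊$119,853 × 200%/6⌋ = $39,951. Book value $79,902.
Year 4: ⌊$79,902 × 200%/6⌋ = $26,634. Book value $53,268.
Accumulated through year 4 = $269,668 − $53,268 = $216,400.

$216,400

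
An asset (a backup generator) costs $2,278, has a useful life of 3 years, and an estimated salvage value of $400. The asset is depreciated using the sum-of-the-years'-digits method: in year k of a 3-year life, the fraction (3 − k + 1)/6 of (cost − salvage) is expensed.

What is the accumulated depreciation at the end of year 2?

Depreciable base = $2,278 − $400 = $1,878.
Sum of the years' digits = 3+2+1 = 6.
Year 1: $1,878 × 3/6 = $939. Book value $1,339.
Year 2: $1,878 × 2/6 = $626. Book value $713.
Accumulated through year 2 = $2,278 − $713 = $1,565.

$1,565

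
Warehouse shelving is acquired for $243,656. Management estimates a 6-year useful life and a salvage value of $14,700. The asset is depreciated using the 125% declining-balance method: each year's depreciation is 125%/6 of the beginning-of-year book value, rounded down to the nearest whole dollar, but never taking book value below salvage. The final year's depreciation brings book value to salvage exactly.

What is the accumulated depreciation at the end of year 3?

$122,761

Depreciable base = $243,656 − $14,700 = $228,956.
Year 1: ⌊$243,656 × 125%/6⌋ = $50,761. Book value $192,895.
Year 2: ⌊$192,895 × 125%/6⌋ = $40,186. Book value $152,709.
Year 3: ⌊$152,709 × 125%/6⌋ = $31,814. Book value $120,895.
Accumulated through year 3 = $243,656 − $120,895 = $122,761.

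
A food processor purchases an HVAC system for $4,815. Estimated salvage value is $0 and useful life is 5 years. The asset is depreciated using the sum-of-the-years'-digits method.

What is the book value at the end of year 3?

$963

Depreciable base = $4,815 − $0 = $4,815.
Sum of the years' digits = 5+4+3+2+1 = 15.
Year 1: $4,815 × 5/15 = $1,605. Book value $3,210.
Year 2: $4,815 × 4/15 = $1,284. Book value $1,926.
Year 3: $4,815 × 3/15 = $963. Book value $963.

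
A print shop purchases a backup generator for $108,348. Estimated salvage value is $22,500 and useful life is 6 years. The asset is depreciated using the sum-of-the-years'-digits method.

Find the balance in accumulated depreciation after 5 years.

Depreciable base = $108,348 − $22,500 = $85,848.
Sum of the years' digits = 6+5+4+3+2+1 = 21.
Year 1: $85,848 × 6/21 = $24,528. Book value $83,820.
Year 2: $85,848 × 5/21 = $20,440. Book value $63,380.
Year 3: $85,848 × 4/21 = $16,352. Book value $47,028.
Year 4: $85,848 × 3/21 = $12,264. Book value $34,764.
Year 5: $85,848 × 2/21 = $8,176. Book value $26,588.
Accumulated through year 5 = $108,348 − $26,588 = $81,760.

$81,760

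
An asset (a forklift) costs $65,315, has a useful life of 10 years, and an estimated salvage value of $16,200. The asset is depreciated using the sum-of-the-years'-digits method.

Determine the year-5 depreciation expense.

Depreciable base = $65,315 − $16,200 = $49,115.
Sum of the years' digits = 10+9+8+7+6+5+4+3+2+1 = 55.
Year 1: $49,115 × 10/55 = $8,930. Book value $56,385.
Year 2: $49,115 × 9/55 = $8,037. Book value $48,348.
Year 3: $49,115 × 8/55 = $7,144. Book value $41,204.
Year 4: $49,115 × 7/55 = $6,251. Book value $34,953.
Year 5: $49,115 × 6/55 = $5,358. Book value $29,595.

$5,358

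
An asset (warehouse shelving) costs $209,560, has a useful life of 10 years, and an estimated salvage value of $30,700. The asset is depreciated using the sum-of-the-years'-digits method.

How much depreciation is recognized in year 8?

$9,756

Depreciable base = $209,560 − $30,700 = $178,860.
Sum of the years' digits = 10+9+8+7+6+5+4+3+2+1 = 55.
Year 1: $178,860 × 10/55 = $32,520. Book value $177,040.
Year 2: $178,860 × 9/55 = $29,268. Book value $147,772.
Year 3: $178,860 × 8/55 = $26,016. Book value $121,756.
Year 4: $178,860 × 7/55 = $22,764. Book value $98,992.
Year 5: $178,860 × 6/55 = $19,512. Book value $79,480.
Year 6: $178,860 × 5/55 = $16,260. Book value $63,220.
Year 7: $178,860 × 4/55 = $13,008. Book value $50,212.
Year 8: $178,860 × 3/55 = $9,756. Book value $40,456.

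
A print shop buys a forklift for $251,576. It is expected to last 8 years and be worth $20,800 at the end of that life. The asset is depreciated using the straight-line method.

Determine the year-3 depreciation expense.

$28,847

Depreciable base = $251,576 − $20,800 = $230,776.
Annual expense = $230,776 / 8 = $28,847.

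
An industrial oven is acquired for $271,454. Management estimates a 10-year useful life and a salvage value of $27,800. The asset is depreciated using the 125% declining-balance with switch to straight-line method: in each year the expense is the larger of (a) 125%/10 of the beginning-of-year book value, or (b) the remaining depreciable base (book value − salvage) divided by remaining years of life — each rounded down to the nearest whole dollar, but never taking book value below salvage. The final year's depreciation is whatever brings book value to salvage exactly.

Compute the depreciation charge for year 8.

$21,887

Depreciable base = $271,454 − $27,800 = $243,654.
Year 1: DB = ⌊$271,454 × 125%/10⌋ = $33,931; SL = ⌊$243,654/10⌋ = $24,365 → take DB $33,931. Book value $237,523.
Year 2: DB = ⌊$237,523 × 125%/10⌋ = $29,690; SL = ⌊$209,723/9⌋ = $23,302 → take DB $29,690. Book value $207,833.
Year 3: DB = ⌊$207,833 × 125%/10⌋ = $25,979; SL = ⌊$180,033/8⌋ = $22,504 → take DB $25,979. Book value $181,854.
Year 4: DB = ⌊$181,854 × 125%/10⌋ = $22,731; SL = ⌊$154,054/7⌋ = $22,007 → take DB $22,731. Book value $159,123.
Year 5: DB = ⌊$159,123 × 125%/10⌋ = $19,890; SL = ⌊$131,323/6⌋ = $21,887 → take SL $21,887. Book value $137,236.
Year 6: DB = ⌊$137,236 × 125%/10⌋ = $17,154; SL = ⌊$109,436/5⌋ = $21,887 → take SL $21,887. Book value $115,349.
Year 7: DB = ⌊$115,349 × 125%/10⌋ = $14,418; SL = ⌊$87,549/4⌋ = $21,887 → take SL $21,887. Book value $93,462.
Year 8: DB = ⌊$93,462 × 125%/10⌋ = $11,682; SL = ⌊$65,662/3⌋ = $21,887 → take SL $21,887. Book value $71,575.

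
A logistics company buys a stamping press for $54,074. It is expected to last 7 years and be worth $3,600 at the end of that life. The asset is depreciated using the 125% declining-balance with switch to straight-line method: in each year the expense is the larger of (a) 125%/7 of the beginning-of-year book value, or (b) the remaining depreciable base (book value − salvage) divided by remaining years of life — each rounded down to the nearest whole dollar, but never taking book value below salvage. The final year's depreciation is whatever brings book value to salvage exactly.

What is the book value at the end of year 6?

Depreciable base = $54,074 − $3,600 = $50,474.
Year 1: DB = ⌊$54,074 × 125%/7⌋ = $9,656; SL = ⌊$50,474/7⌋ = $7,210 → take DB $9,656. Book value $44,418.
Year 2: DB = ⌊$44,418 × 125%/7⌋ = $7,931; SL = ⌊$40,818/6⌋ = $6,803 → take DB $7,931. Book value $36,487.
Year 3: DB = ⌊$36,487 × 125%/7⌋ = $6,515; SL = ⌊$32,887/5⌋ = $6,577 → take SL $6,577. Book value $29,910.
Year 4: DB = ⌊$29,910 × 125%/7⌋ = $5,341; SL = ⌊$26,310/4⌋ = $6,577 → take SL $6,577. Book value $23,333.
Year 5: DB = ⌊$23,333 × 125%/7⌋ = $4,166; SL = ⌊$19,733/3⌋ = $6,577 → take SL $6,577. Book value $16,756.
Year 6: DB = ⌊$16,756 × 125%/7⌋ = $2,992; SL = ⌊$13,156/2⌋ = $6,578 → take SL $6,578. Book value $10,178.

$10,178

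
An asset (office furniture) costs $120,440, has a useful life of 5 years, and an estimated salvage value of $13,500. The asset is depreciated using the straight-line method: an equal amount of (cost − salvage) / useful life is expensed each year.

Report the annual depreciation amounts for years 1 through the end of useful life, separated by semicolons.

$21,388; $21,388; $21,388; $21,388; $21,388

Depreciable base = $120,440 − $13,500 = $106,940.
Annual expense = $106,940 / 5 = $21,388.
End of year 1: book value $99,052.
End of year 2: book value $77,664.
End of year 3: book value $56,276.
End of year 4: book value $34,888.
End of year 5: book value $13,500.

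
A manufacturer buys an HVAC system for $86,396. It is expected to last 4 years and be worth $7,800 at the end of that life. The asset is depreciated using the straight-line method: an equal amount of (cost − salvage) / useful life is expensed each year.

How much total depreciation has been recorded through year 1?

$19,649

Depreciable base = $86,396 − $7,800 = $78,596.
Annual expense = $78,596 / 4 = $19,649.
End of year 1: book value $66,747.
Accumulated through year 1 = $86,396 − $66,747 = $19,649.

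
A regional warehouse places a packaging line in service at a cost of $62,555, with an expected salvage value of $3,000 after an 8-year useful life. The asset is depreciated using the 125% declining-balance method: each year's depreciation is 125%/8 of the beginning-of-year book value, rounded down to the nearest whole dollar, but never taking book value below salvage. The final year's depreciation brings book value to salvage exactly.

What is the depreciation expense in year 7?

Depreciable base = $62,555 − $3,000 = $59,555.
Year 1: ⌊$62,555 × 125%/8⌋ = $9,774. Book value $52,781.
Year 2: ⌊$52,781 × 125%/8⌋ = $8,247. Book value $44,534.
Year 3: ⌊$44,534 × 125%/8⌋ = $6,958. Book value $37,576.
Year 4: ⌊$37,576 × 125%/8⌋ = $5,871. Book value $31,705.
Year 5: ⌊$31,705 × 125%/8⌋ = $4,953. Book value $26,752.
Year 6: ⌊$26,752 × 125%/8⌋ = $4,180. Book value $22,572.
Year 7: ⌊$22,572 × 125%/8⌋ = $3,526. Book value $19,046.

$3,526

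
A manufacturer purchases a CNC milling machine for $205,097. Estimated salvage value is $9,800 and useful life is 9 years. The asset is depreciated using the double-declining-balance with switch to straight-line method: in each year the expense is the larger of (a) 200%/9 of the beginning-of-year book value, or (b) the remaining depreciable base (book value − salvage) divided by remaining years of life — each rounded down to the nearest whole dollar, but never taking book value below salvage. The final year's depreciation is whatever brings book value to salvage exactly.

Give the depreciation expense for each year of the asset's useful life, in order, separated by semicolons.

$45,577; $35,448; $27,571; $21,444; $16,679; $12,972; $11,868; $11,869; $11,869

Depreciable base = $205,097 − $9,800 = $195,297.
Year 1: DB = ⌊$205,097 × 200%/9⌋ = $45,577; SL = ⌊$195,297/9⌋ = $21,699 → take DB $45,577. Book value $159,520.
Year 2: DB = ⌊$159,520 × 200%/9⌋ = $35,448; SL = ⌊$149,720/8⌋ = $18,715 → take DB $35,448. Book value $124,072.
Year 3: DB = ⌊$124,072 × 200%/9⌋ = $27,571; SL = ⌊$114,272/7⌋ = $16,324 → take DB $27,571. Book value $96,501.
Year 4: DB = ⌊$96,501 × 200%/9⌋ = $21,444; SL = ⌊$86,701/6⌋ = $14,450 → take DB $21,444. Book value $75,057.
Year 5: DB = ⌊$75,057 × 200%/9⌋ = $16,679; SL = ⌊$65,257/5⌋ = $13,051 → take DB $16,679. Book value $58,378.
Year 6: DB = ⌊$58,378 × 200%/9⌋ = $12,972; SL = ⌊$48,578/4⌋ = $12,144 → take DB $12,972. Book value $45,406.
Year 7: DB = ⌊$45,406 × 200%/9⌋ = $10,090; SL = ⌊$35,606/3⌋ = $11,868 → take SL $11,868. Book value $33,538.
Year 8: DB = ⌊$33,538 × 200%/9⌋ = $7,452; SL = ⌊$23,738/2⌋ = $11,869 → take SL $11,869. Book value $21,669.
Year 9 (final): $21,669 − $9,800 = $11,869. Book value $9,800.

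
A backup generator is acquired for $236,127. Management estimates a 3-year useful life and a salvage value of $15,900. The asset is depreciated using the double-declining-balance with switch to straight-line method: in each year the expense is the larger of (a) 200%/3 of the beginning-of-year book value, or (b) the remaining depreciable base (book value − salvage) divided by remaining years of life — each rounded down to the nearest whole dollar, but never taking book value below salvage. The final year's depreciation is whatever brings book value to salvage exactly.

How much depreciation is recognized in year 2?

Depreciable base = $236,127 − $15,900 = $220,227.
Year 1: DB = ⌊$236,127 × 200%/3⌋ = $157,418; SL = ⌊$220,227/3⌋ = $73,409 → take DB $157,418. Book value $78,709.
Year 2: DB = ⌊$78,709 × 200%/3⌋ = $52,472; SL = ⌊$62,809/2⌋ = $31,404 → take DB $52,472. Book value $26,237.

$52,472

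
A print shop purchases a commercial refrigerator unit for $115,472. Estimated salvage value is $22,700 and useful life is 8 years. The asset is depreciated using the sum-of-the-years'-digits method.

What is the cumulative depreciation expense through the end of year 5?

Depreciable base = $115,472 − $22,700 = $92,772.
Sum of the years' digits = 8+7+6+5+4+3+2+1 = 36.
Year 1: $92,772 × 8/36 = $20,616. Book value $94,856.
Year 2: $92,772 × 7/36 = $18,039. Book value $76,817.
Year 3: $92,772 × 6/36 = $15,462. Book value $61,355.
Year 4: $92,772 × 5/36 = $12,885. Book value $48,470.
Year 5: $92,772 × 4/36 = $10,308. Book value $38,162.
Accumulated through year 5 = $115,472 − $38,162 = $77,310.

$77,310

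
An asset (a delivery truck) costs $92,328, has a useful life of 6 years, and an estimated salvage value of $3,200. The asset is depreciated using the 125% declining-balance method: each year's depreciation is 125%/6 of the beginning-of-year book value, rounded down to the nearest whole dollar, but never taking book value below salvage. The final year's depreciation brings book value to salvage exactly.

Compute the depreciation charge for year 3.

Depreciable base = $92,328 − $3,200 = $89,128.
Year 1: ⌊$92,328 × 125%/6⌋ = $19,235. Book value $73,093.
Year 2: ⌊$73,093 × 125%/6⌋ = $15,227. Book value $57,866.
Year 3: ⌊$57,866 × 125%/6⌋ = $12,055. Book value $45,811.

$12,055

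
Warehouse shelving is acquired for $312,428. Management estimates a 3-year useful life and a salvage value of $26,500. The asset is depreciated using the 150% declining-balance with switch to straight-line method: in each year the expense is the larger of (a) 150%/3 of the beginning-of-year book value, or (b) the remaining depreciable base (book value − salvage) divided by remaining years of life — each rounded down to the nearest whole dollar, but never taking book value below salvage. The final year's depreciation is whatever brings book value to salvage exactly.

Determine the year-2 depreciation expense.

$78,107

Depreciable base = $312,428 − $26,500 = $285,928.
Year 1: DB = ⌊$312,428 × 150%/3⌋ = $156,214; SL = ⌊$285,928/3⌋ = $95,309 → take DB $156,214. Book value $156,214.
Year 2: DB = ⌊$156,214 × 150%/3⌋ = $78,107; SL = ⌊$129,714/2⌋ = $64,857 → take DB $78,107. Book value $78,107.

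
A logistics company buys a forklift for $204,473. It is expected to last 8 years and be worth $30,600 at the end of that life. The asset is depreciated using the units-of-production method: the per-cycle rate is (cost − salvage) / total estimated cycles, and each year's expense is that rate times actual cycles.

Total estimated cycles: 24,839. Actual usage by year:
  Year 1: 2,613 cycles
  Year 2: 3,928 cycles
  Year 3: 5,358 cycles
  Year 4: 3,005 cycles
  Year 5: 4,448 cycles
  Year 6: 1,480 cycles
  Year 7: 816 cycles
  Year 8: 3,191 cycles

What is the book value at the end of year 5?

$69,009

Depreciable base = $204,473 − $30,600 = $173,873.
Rate = $173,873 / 24,839 cycles = $7 per cycle.
Year 1: 2,613 × $7 = $18,291. Book value $186,182.
Year 2: 3,928 × $7 = $27,496. Book value $158,686.
Year 3: 5,358 × $7 = $37,506. Book value $121,180.
Year 4: 3,005 × $7 = $21,035. Book value $100,145.
Year 5: 4,448 × $7 = $31,136. Book value $69,009.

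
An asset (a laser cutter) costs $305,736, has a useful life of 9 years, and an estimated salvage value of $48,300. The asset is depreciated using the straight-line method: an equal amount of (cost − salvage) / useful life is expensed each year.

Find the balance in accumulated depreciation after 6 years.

Depreciable base = $305,736 − $48,300 = $257,436.
Annual expense = $257,436 / 9 = $28,604.
End of year 1: book value $277,132.
End of year 2: book value $248,528.
End of year 3: book value $219,924.
End of year 4: book value $191,320.
End of year 5: book value $162,716.
End of year 6: book value $134,112.
Accumulated through year 6 = $305,736 − $134,112 = $171,624.

$171,624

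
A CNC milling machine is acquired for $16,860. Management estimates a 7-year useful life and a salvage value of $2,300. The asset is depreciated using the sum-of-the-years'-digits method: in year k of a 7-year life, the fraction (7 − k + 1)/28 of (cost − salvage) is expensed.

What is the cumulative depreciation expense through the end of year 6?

Depreciable base = $16,860 − $2,300 = $14,560.
Sum of the years' digits = 7+6+5+4+3+2+1 = 28.
Year 1: $14,560 × 7/28 = $3,640. Book value $13,220.
Year 2: $14,560 × 6/28 = $3,120. Book value $10,100.
Year 3: $14,560 × 5/28 = $2,600. Book value $7,500.
Year 4: $14,560 × 4/28 = $2,080. Book value $5,420.
Year 5: $14,560 × 3/28 = $1,560. Book value $3,860.
Year 6: $14,560 × 2/28 = $1,040. Book value $2,820.
Accumulated through year 6 = $16,860 − $2,820 = $14,040.

$14,040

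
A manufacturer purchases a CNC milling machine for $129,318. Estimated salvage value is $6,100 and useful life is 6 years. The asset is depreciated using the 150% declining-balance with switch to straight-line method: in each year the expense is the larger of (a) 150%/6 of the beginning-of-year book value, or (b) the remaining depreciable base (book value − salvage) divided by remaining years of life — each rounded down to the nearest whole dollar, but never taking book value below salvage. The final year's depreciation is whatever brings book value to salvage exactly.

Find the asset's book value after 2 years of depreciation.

$72,742

Depreciable base = $129,318 − $6,100 = $123,218.
Year 1: DB = ⌊$129,318 × 150%/6⌋ = $32,329; SL = ⌊$123,218/6⌋ = $20,536 → take DB $32,329. Book value $96,989.
Year 2: DB = ⌊$96,989 × 150%/6⌋ = $24,247; SL = ⌊$90,889/5⌋ = $18,177 → take DB $24,247. Book value $72,742.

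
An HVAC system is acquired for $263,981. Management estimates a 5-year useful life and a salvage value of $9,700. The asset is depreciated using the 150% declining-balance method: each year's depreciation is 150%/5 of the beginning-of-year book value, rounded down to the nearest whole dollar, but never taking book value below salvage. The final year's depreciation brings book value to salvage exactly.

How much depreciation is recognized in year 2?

$55,436

Depreciable base = $263,981 − $9,700 = $254,281.
Year 1: ⌊$263,981 × 150%/5⌋ = $79,194. Book value $184,787.
Year 2: ⌊$184,787 × 150%/5⌋ = $55,436. Book value $129,351.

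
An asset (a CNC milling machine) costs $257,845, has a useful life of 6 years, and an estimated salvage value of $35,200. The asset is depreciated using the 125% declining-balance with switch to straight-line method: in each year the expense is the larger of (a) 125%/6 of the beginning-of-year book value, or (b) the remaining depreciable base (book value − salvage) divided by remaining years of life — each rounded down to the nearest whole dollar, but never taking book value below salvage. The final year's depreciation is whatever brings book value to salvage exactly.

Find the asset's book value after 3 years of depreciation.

$127,935

Depreciable base = $257,845 − $35,200 = $222,645.
Year 1: DB = ⌊$257,845 × 125%/6⌋ = $53,717; SL = ⌊$222,645/6⌋ = $37,107 → take DB $53,717. Book value $204,128.
Year 2: DB = ⌊$204,128 × 125%/6⌋ = $42,526; SL = ⌊$168,928/5⌋ = $33,785 → take DB $42,526. Book value $161,602.
Year 3: DB = ⌊$161,602 × 125%/6⌋ = $33,667; SL = ⌊$126,402/4⌋ = $31,600 → take DB $33,667. Book value $127,935.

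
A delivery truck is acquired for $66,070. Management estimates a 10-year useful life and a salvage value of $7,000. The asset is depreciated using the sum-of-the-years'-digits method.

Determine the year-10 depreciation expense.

$1,074

Depreciable base = $66,070 − $7,000 = $59,070.
Sum of the years' digits = 10+9+8+7+6+5+4+3+2+1 = 55.
Year 1: $59,070 × 10/55 = $10,740. Book value $55,330.
Year 2: $59,070 × 9/55 = $9,666. Book value $45,664.
Year 3: $59,070 × 8/55 = $8,592. Book value $37,072.
Year 4: $59,070 × 7/55 = $7,518. Book value $29,554.
Year 5: $59,070 × 6/55 = $6,444. Book value $23,110.
Year 6: $59,070 × 5/55 = $5,370. Book value $17,740.
Year 7: $59,070 × 4/55 = $4,296. Book value $13,444.
Year 8: $59,070 × 3/55 = $3,222. Book value $10,222.
Year 9: $59,070 × 2/55 = $2,148. Book value $8,074.
Year 10: $59,070 × 1/55 = $1,074. Book value $7,000.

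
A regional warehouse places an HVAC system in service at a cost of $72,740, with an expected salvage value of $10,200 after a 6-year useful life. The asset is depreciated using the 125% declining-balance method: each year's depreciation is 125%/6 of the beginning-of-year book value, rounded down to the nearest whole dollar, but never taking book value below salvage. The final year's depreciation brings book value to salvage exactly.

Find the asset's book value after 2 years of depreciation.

Depreciable base = $72,740 − $10,200 = $62,540.
Year 1: ⌊$72,740 × 125%/6⌋ = $15,154. Book value $57,586.
Year 2: ⌊$57,586 × 125%/6⌋ = $11,997. Book value $45,589.

$45,589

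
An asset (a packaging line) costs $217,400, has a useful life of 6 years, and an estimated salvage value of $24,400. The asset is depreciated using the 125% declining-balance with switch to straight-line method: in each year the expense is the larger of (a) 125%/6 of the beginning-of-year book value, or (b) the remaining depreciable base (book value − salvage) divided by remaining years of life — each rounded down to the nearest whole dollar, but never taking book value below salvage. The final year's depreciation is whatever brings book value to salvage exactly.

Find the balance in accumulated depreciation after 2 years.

$81,147

Depreciable base = $217,400 − $24,400 = $193,000.
Year 1: DB = ⌊$217,400 × 125%/6⌋ = $45,291; SL = ⌊$193,000/6⌋ = $32,166 → take DB $45,291. Book value $172,109.
Year 2: DB = ⌊$172,109 × 125%/6⌋ = $35,856; SL = ⌊$147,709/5⌋ = $29,541 → take DB $35,856. Book value $136,253.
Accumulated through year 2 = $217,400 − $136,253 = $81,147.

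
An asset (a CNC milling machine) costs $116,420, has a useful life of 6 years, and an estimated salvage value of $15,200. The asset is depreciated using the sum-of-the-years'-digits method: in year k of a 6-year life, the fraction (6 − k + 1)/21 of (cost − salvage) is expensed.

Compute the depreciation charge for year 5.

$9,640

Depreciable base = $116,420 − $15,200 = $101,220.
Sum of the years' digits = 6+5+4+3+2+1 = 21.
Year 1: $101,220 × 6/21 = $28,920. Book value $87,500.
Year 2: $101,220 × 5/21 = $24,100. Book value $63,400.
Year 3: $101,220 × 4/21 = $19,280. Book value $44,120.
Year 4: $101,220 × 3/21 = $14,460. Book value $29,660.
Year 5: $101,220 × 2/21 = $9,640. Book value $20,020.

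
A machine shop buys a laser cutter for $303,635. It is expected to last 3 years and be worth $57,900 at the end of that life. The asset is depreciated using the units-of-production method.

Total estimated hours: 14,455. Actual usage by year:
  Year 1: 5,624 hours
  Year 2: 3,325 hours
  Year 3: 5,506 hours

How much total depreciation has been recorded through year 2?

$152,133

Depreciable base = $303,635 − $57,900 = $245,735.
Rate = $245,735 / 14,455 hours = $17 per hour.
Year 1: 5,624 × $17 = $95,608. Book value $208,027.
Year 2: 3,325 × $17 = $56,525. Book value $151,502.
Accumulated through year 2 = $303,635 − $151,502 = $152,133.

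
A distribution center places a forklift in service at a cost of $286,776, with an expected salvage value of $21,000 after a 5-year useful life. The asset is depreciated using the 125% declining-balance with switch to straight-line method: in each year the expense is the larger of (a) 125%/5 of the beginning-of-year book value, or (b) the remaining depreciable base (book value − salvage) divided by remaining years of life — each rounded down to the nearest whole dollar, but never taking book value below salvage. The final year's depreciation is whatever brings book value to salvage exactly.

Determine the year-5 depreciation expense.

$46,771

Depreciable base = $286,776 − $21,000 = $265,776.
Year 1: DB = ⌊$286,776 × 125%/5⌋ = $71,694; SL = ⌊$265,776/5⌋ = $53,155 → take DB $71,694. Book value $215,082.
Year 2: DB = ⌊$215,082 × 125%/5⌋ = $53,770; SL = ⌊$194,082/4⌋ = $48,520 → take DB $53,770. Book value $161,312.
Year 3: DB = ⌊$161,312 × 125%/5⌋ = $40,328; SL = ⌊$140,312/3⌋ = $46,770 → take SL $46,770. Book value $114,542.
Year 4: DB = ⌊$114,542 × 125%/5⌋ = $28,635; SL = ⌊$93,542/2⌋ = $46,771 → take SL $46,771. Book value $67,771.
Year 5 (final): $67,771 − $21,000 = $46,771. Book value $21,000.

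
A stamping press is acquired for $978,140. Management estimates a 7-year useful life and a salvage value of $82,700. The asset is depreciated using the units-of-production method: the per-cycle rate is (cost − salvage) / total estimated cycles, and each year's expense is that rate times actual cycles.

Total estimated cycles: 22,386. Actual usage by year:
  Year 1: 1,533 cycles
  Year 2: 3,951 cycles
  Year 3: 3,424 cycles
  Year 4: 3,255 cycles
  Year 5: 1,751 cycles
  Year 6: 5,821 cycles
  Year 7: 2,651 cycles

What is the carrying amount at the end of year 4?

$491,620

Depreciable base = $978,140 − $82,700 = $895,440.
Rate = $895,440 / 22,386 cycles = $40 per cycle.
Year 1: 1,533 × $40 = $61,320. Book value $916,820.
Year 2: 3,951 × $40 = $158,040. Book value $758,780.
Year 3: 3,424 × $40 = $136,960. Book value $621,820.
Year 4: 3,255 × $40 = $130,200. Book value $491,620.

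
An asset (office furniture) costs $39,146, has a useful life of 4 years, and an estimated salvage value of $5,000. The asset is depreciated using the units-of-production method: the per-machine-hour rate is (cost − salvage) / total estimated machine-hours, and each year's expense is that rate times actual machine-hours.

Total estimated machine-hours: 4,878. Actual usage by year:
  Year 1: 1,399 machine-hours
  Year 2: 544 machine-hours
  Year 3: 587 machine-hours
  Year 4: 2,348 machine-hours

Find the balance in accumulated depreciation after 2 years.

Depreciable base = $39,146 − $5,000 = $34,146.
Rate = $34,146 / 4,878 machine-hours = $7 per machine-hour.
Year 1: 1,399 × $7 = $9,793. Book value $29,353.
Year 2: 544 × $7 = $3,808. Book value $25,545.
Accumulated through year 2 = $39,146 − $25,545 = $13,601.

$13,601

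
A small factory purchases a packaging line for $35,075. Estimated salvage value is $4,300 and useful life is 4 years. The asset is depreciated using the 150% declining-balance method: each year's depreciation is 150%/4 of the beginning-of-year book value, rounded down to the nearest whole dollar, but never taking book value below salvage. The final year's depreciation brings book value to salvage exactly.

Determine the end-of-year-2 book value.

Depreciable base = $35,075 − $4,300 = $30,775.
Year 1: ⌊$35,075 × 150%/4⌋ = $13,153. Book value $21,922.
Year 2: ⌊$21,922 × 150%/4⌋ = $8,220. Book value $13,702.

$13,702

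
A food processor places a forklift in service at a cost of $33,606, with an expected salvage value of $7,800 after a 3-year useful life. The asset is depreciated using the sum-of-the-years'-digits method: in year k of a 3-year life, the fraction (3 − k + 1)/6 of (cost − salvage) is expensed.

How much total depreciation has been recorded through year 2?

Depreciable base = $33,606 − $7,800 = $25,806.
Sum of the years' digits = 3+2+1 = 6.
Year 1: $25,806 × 3/6 = $12,903. Book value $20,703.
Year 2: $25,806 × 2/6 = $8,602. Book value $12,101.
Accumulated through year 2 = $33,606 − $12,101 = $21,505.

$21,505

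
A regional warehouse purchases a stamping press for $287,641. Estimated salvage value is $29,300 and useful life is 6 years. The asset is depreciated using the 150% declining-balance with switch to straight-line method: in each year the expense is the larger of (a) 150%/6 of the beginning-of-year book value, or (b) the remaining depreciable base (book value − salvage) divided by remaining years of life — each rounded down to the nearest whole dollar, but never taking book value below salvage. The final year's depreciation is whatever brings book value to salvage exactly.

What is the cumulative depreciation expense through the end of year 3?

$166,291

Depreciable base = $287,641 − $29,300 = $258,341.
Year 1: DB = ⌊$287,641 × 150%/6⌋ = $71,910; SL = ⌊$258,341/6⌋ = $43,056 → take DB $71,910. Book value $215,731.
Year 2: DB = ⌊$215,731 × 150%/6⌋ = $53,932; SL = ⌊$186,431/5⌋ = $37,286 → take DB $53,932. Book value $161,799.
Year 3: DB = ⌊$161,799 × 150%/6⌋ = $40,449; SL = ⌊$132,499/4⌋ = $33,124 → take DB $40,449. Book value $121,350.
Accumulated through year 3 = $287,641 − $121,350 = $166,291.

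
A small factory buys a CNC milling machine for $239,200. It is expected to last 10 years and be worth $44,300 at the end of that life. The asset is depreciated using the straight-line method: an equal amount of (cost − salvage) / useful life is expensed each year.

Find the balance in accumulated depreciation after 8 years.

$155,920

Depreciable base = $239,200 − $44,300 = $194,900.
Annual expense = $194,900 / 10 = $19,490.
End of year 1: book value $219,710.
End of year 2: book value $200,220.
End of year 3: book value $180,730.
End of year 4: book value $161,240.
End of year 5: book value $141,750.
End of year 6: book value $122,260.
End of year 7: book value $102,770.
End of year 8: book value $83,280.
Accumulated through year 8 = $239,200 − $83,280 = $155,920.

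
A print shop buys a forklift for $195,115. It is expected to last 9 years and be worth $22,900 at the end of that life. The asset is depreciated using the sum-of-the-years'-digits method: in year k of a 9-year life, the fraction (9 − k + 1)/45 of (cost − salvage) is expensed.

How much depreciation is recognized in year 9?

Depreciable base = $195,115 − $22,900 = $172,215.
Sum of the years' digits = 9+8+7+6+5+4+3+2+1 = 45.
Year 1: $172,215 × 9/45 = $34,443. Book value $160,672.
Year 2: $172,215 × 8/45 = $30,616. Book value $130,056.
Year 3: $172,215 × 7/45 = $26,789. Book value $103,267.
Year 4: $172,215 × 6/45 = $22,962. Book value $80,305.
Year 5: $172,215 × 5/45 = $19,135. Book value $61,170.
Year 6: $172,215 × 4/45 = $15,308. Book value $45,862.
Year 7: $172,215 × 3/45 = $11,481. Book value $34,381.
Year 8: $172,215 × 2/45 = $7,654. Book value $26,727.
Year 9: $172,215 × 1/45 = $3,827. Book value $22,900.

$3,827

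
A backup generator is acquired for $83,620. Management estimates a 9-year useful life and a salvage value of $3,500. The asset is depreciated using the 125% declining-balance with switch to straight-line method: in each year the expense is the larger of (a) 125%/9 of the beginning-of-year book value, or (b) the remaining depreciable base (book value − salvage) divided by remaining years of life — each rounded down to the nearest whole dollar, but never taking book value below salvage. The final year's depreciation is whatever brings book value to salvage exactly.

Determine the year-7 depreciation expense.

$8,316

Depreciable base = $83,620 − $3,500 = $80,120.
Year 1: DB = ⌊$83,620 × 125%/9⌋ = $11,613; SL = ⌊$80,120/9⌋ = $8,902 → take DB $11,613. Book value $72,007.
Year 2: DB = ⌊$72,007 × 125%/9⌋ = $10,000; SL = ⌊$68,507/8⌋ = $8,563 → take DB $10,000. Book value $62,007.
Year 3: DB = ⌊$62,007 × 125%/9⌋ = $8,612; SL = ⌊$58,507/7⌋ = $8,358 → take DB $8,612. Book value $53,395.
Year 4: DB = ⌊$53,395 × 125%/9⌋ = $7,415; SL = ⌊$49,895/6⌋ = $8,315 → take SL $8,315. Book value $45,080.
Year 5: DB = ⌊$45,080 × 125%/9⌋ = $6,261; SL = ⌊$41,580/5⌋ = $8,316 → take SL $8,316. Book value $36,764.
Year 6: DB = ⌊$36,764 × 125%/9⌋ = $5,106; SL = ⌊$33,264/4⌋ = $8,316 → take SL $8,316. Book value $28,448.
Year 7: DB = ⌊$28,448 × 125%/9⌋ = $3,951; SL = ⌊$24,948/3⌋ = $8,316 → take SL $8,316. Book value $20,132.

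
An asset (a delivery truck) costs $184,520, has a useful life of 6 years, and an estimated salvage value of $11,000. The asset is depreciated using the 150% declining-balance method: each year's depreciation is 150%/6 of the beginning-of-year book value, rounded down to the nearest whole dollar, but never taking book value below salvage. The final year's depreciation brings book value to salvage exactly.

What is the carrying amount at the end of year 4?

$58,384

Depreciable base = $184,520 − $11,000 = $173,520.
Year 1: ⌊$184,520 × 150%/6⌋ = $46,130. Book value $138,390.
Year 2: ⌊$138,390 × 150%/6⌋ = $34,597. Book value $103,793.
Year 3: ⌊$103,793 × 150%/6⌋ = $25,948. Book value $77,845.
Year 4: ⌊$77,845 × 150%/6⌋ = $19,461. Book value $58,384.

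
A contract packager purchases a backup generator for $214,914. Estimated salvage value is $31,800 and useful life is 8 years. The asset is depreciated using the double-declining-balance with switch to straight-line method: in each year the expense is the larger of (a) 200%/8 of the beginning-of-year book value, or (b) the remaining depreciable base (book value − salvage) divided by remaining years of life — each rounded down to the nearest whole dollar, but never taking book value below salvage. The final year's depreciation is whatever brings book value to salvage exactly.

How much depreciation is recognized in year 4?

Depreciable base = $214,914 − $31,800 = $183,114.
Year 1: DB = ⌊$214,914 × 200%/8⌋ = $53,728; SL = ⌊$183,114/8⌋ = $22,889 → take DB $53,728. Book value $161,186.
Year 2: DB = ⌊$161,186 × 200%/8⌋ = $40,296; SL = ⌊$129,386/7⌋ = $18,483 → take DB $40,296. Book value $120,890.
Year 3: DB = ⌊$120,890 × 200%/8⌋ = $30,222; SL = ⌊$89,090/6⌋ = $14,848 → take DB $30,222. Book value $90,668.
Year 4: DB = ⌊$90,668 × 200%/8⌋ = $22,667; SL = ⌊$58,868/5⌋ = $11,773 → take DB $22,667. Book value $68,001.

$22,667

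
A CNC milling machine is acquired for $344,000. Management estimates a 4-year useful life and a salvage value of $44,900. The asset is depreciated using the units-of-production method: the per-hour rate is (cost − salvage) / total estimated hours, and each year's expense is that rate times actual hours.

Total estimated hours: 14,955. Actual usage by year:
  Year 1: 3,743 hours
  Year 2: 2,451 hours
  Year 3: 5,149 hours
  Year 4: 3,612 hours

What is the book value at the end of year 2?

$220,120

Depreciable base = $344,000 − $44,900 = $299,100.
Rate = $299,100 / 14,955 hours = $20 per hour.
Year 1: 3,743 × $20 = $74,860. Book value $269,140.
Year 2: 2,451 × $20 = $49,020. Book value $220,120.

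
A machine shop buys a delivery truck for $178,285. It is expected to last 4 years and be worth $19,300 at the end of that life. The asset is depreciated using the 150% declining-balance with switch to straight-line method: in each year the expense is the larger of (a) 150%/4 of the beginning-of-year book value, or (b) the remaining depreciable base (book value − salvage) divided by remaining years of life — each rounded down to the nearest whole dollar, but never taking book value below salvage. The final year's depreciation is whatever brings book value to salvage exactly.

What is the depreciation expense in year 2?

Depreciable base = $178,285 − $19,300 = $158,985.
Year 1: DB = ⌊$178,285 × 150%/4⌋ = $66,856; SL = ⌊$158,985/4⌋ = $39,746 → take DB $66,856. Book value $111,429.
Year 2: DB = ⌊$111,429 × 150%/4⌋ = $41,785; SL = ⌊$92,129/3⌋ = $30,709 → take DB $41,785. Book value $69,644.

$41,785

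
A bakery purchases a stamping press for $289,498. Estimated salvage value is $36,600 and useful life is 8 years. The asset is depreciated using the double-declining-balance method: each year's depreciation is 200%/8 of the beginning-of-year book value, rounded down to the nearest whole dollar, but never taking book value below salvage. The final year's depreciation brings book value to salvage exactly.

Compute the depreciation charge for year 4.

$30,533

Depreciable base = $289,498 − $36,600 = $252,898.
Year 1: ⌊$289,498 × 200%/8⌋ = $72,374. Book value $217,124.
Year 2: ⌊$217,124 × 200%/8⌋ = $54,281. Book value $162,843.
Year 3: ⌊$162,843 × 200%/8⌋ = $40,710. Book value $122,133.
Year 4: ⌊$122,133 × 200%/8⌋ = $30,533. Book value $91,600.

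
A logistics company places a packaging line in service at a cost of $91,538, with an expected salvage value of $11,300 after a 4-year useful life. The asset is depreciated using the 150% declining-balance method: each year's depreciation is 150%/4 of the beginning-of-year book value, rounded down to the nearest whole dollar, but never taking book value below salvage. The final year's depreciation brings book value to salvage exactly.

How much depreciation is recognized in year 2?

Depreciable base = $91,538 − $11,300 = $80,238.
Year 1: ⌊$91,538 × 150%/4⌋ = $34,326. Book value $57,212.
Year 2: ⌊$57,212 × 150%/4⌋ = $21,454. Book value $35,758.

$21,454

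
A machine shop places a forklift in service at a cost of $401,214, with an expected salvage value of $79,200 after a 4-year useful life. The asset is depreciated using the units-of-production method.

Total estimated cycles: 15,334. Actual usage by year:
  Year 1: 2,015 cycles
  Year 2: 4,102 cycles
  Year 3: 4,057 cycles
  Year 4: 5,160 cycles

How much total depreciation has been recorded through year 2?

$128,457

Depreciable base = $401,214 − $79,200 = $322,014.
Rate = $322,014 / 15,334 cycles = $21 per cycle.
Year 1: 2,015 × $21 = $42,315. Book value $358,899.
Year 2: 4,102 × $21 = $86,142. Book value $272,757.
Accumulated through year 2 = $401,214 − $272,757 = $128,457.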